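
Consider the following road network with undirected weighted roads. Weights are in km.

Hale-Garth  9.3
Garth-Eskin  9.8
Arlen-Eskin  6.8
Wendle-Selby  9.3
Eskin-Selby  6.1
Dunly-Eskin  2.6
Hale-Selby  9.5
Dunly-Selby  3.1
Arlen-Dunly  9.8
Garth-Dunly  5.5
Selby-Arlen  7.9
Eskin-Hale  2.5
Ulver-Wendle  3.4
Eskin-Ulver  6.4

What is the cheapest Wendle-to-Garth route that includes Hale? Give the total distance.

21.6 km

Best Wendle to Hale: Wendle → Ulver → Eskin → Hale costing 12.3
Best Hale to Garth: Hale → Garth costing 9.3
Total via Hale: 12.3 + 9.3 = 21.6 km.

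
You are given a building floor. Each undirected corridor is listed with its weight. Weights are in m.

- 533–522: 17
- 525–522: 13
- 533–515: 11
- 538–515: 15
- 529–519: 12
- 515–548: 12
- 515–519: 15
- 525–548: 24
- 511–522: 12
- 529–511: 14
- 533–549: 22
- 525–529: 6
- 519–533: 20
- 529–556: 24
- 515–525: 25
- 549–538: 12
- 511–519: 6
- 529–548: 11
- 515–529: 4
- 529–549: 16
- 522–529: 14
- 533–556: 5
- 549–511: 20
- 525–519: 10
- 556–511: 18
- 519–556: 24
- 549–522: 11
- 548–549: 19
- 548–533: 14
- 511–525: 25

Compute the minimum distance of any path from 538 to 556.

Compare a few routes:
538–515–529–556: 15+4+24 = 43
538–549–522–533–556: 12+11+17+5 = 45
538–515–533–556: 15+11+5 = 31
538–549–533–556: 12+22+5 = 39
The minimum is 31 m via 538–515–533–556.

31 m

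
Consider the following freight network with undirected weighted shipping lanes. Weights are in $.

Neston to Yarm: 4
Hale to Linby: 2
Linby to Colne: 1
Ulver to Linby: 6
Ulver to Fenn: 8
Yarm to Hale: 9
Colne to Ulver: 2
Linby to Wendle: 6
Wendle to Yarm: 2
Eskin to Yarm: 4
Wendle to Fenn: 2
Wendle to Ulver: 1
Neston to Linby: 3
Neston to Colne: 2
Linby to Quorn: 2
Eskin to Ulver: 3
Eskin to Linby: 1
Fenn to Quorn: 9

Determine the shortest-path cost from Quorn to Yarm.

$7

Shortest distances from Quorn:
Quorn: 0
Linby: 2  (via Quorn)
Colne: 3  (via Linby)
Eskin: 3  (via Linby)
Hale: 4  (via Linby)
Neston: 5  (via Linby)
Ulver: 5  (via Colne)
Wendle: 6  (via Ulver)
Yarm: 7  (via Eskin)
Shortest route: Quorn–Linby–Eskin–Yarm = $7.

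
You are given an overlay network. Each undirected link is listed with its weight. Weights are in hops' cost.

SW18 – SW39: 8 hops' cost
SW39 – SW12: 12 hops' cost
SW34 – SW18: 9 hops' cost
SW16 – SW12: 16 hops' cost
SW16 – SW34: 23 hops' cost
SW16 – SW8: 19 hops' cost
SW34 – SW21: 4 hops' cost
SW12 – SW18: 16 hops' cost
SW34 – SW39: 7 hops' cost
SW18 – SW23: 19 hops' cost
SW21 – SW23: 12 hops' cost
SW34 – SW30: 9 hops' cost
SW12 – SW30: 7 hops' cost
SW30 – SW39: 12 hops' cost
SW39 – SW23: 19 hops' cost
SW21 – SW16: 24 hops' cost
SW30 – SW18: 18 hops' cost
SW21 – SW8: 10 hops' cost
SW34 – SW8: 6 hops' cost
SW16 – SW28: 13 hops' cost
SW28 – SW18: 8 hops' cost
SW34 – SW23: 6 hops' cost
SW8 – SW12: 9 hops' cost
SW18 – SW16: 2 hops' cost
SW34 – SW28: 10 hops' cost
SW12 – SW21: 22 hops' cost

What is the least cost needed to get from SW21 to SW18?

Enumerating some paths:
SW21 → SW34 → SW39 → SW18: 4+7+8 = 19
SW21 → SW8 → SW34 → SW18: 10+6+9 = 25
SW21 → SW34 → SW28 → SW18: 4+10+8 = 22
SW21 → SW34 → SW18: 4+9 = 13
Cheapest is SW21 → SW34 → SW18 at 13 hops' cost.

13 hops' cost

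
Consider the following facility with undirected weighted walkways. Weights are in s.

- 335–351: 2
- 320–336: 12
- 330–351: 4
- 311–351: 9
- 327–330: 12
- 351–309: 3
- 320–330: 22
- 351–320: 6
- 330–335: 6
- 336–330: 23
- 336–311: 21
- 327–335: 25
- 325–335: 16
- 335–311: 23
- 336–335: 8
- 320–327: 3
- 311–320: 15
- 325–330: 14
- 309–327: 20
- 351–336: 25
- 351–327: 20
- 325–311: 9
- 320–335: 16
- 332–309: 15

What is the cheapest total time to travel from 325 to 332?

Candidate routes:
325–311–351–309–332: 9+9+3+15 = 36
325–330–335–351–309–332: 14+6+2+3+15 = 40
The minimum is 36 s via 325–311–351–309–332.

36 s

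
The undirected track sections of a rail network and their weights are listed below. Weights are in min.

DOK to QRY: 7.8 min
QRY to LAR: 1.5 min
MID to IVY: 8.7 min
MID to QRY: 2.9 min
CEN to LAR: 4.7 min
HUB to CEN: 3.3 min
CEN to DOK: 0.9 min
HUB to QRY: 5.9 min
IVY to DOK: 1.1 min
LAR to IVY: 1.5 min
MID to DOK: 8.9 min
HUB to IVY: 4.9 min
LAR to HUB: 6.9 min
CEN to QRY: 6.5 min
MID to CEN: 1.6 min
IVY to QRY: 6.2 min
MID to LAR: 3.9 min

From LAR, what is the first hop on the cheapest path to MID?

MID

Candidate routes:
LAR → IVY → DOK → CEN → MID: 1.5+1.1+0.9+1.6 = 5.1
LAR → MID: 3.9 = 3.9
LAR → QRY → MID: 1.5+2.9 = 4.4
The minimum is 3.9 min via LAR → MID.
So from LAR the first move is to MID.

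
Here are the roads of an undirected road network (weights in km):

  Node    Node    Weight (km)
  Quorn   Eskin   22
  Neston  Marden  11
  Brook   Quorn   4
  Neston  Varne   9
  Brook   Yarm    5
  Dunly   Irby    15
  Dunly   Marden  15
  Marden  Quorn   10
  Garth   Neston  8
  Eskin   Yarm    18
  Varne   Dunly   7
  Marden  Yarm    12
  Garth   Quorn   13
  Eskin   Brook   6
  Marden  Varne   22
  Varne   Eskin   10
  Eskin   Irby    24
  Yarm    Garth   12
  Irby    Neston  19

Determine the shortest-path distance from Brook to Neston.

Candidate routes:
Brook - Yarm - Eskin - Varne - Neston: 5+18+10+9 = 42
Brook - Quorn - Marden - Neston: 4+10+11 = 25
Brook - Yarm - Marden - Neston: 5+12+11 = 28
Cheapest is Brook - Quorn - Marden - Neston at 25 km.

25 km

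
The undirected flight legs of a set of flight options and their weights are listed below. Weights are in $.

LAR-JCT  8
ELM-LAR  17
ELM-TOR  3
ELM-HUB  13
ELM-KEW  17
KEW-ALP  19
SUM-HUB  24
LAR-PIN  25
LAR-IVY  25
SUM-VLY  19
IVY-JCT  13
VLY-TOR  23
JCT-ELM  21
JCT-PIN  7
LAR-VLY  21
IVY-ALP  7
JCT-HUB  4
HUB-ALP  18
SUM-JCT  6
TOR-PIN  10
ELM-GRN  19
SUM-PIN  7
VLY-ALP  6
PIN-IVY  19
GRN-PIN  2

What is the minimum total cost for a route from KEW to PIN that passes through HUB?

Shortest KEW→HUB: KEW → ELM → HUB = 30
Best HUB to PIN: HUB → JCT → PIN costing 11
Total via HUB: 30 + 11 = $41.

$41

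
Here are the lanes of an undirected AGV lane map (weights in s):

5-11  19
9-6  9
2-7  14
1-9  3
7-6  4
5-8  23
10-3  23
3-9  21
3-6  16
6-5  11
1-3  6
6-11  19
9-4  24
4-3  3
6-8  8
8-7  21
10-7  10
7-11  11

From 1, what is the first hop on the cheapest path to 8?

Candidate routes:
1 - 9 - 6 - 8: 3+9+8 = 20
1 - 3 - 6 - 8: 6+16+8 = 30
The minimum is 20 s via 1 - 9 - 6 - 8.
So from 1 the first move is to 9.

9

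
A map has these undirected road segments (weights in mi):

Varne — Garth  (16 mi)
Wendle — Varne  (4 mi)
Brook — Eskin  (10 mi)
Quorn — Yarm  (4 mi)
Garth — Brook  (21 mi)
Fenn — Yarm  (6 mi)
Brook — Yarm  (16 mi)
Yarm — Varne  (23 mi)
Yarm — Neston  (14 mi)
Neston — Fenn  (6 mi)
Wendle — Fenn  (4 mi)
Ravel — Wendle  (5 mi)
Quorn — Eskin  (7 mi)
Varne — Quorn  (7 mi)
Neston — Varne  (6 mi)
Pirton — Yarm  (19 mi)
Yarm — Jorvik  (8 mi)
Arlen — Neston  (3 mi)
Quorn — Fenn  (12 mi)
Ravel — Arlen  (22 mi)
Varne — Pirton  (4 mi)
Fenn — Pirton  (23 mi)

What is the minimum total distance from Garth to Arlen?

25 mi

Settle nodes by increasing distance from Garth:
Garth: 0
Varne: 16  (via Garth)
Pirton: 20  (via Varne)
Wendle: 20  (via Varne)
Brook: 21  (via Garth)
Neston: 22  (via Varne)
Quorn: 23  (via Varne)
Fenn: 24  (via Wendle)
Arlen: 25  (via Neston)
Shortest route: Garth → Varne → Neston → Arlen = 25 mi.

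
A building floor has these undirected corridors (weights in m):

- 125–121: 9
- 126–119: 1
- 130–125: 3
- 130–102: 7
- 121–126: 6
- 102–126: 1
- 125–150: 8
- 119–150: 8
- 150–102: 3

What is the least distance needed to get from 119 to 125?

12 m

Compare a few routes:
119 → 150 → 125: 8+8 = 16
119 → 126 → 102 → 130 → 125: 1+1+7+3 = 12
119 → 126 → 102 → 150 → 125: 1+1+3+8 = 13
119 → 126 → 121 → 125: 1+6+9 = 16
Cheapest is 119 → 126 → 102 → 130 → 125 at 12 m.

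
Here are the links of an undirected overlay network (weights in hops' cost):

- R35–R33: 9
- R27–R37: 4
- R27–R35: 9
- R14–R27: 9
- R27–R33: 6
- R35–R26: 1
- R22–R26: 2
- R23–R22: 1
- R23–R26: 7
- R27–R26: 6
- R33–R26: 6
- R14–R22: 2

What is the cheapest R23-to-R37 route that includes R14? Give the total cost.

Shortest R23→R14: R23 → R22 → R14 = 3
Shortest R14→R37: R14 → R27 → R37 = 13
Total via R14: 3 + 13 = 16 hops' cost.

16 hops' cost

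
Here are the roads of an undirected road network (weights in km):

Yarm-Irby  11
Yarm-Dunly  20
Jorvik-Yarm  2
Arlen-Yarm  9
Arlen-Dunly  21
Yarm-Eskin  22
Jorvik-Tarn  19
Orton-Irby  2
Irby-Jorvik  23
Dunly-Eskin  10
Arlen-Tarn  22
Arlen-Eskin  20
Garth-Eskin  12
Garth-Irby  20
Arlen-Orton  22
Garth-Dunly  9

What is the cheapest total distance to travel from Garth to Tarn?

Compare a few routes:
Garth → Dunly → Arlen → Tarn: 9+21+22 = 52
Garth → Eskin → Arlen → Tarn: 12+20+22 = 54
Garth → Irby → Yarm → Jorvik → Tarn: 20+11+2+19 = 52
Garth → Dunly → Yarm → Jorvik → Tarn: 9+20+2+19 = 50
The minimum is 50 km via Garth → Dunly → Yarm → Jorvik → Tarn.

50 km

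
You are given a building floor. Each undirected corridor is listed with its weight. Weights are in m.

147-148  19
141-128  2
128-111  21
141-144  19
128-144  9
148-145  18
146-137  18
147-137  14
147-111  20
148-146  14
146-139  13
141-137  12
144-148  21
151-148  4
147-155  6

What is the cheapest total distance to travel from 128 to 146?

32 m

Compare a few routes:
128–144–148–146: 9+21+14 = 44
128–141–137–146: 2+12+18 = 32
128–141–144–148–146: 2+19+21+14 = 56
The minimum is 32 m via 128–141–137–146.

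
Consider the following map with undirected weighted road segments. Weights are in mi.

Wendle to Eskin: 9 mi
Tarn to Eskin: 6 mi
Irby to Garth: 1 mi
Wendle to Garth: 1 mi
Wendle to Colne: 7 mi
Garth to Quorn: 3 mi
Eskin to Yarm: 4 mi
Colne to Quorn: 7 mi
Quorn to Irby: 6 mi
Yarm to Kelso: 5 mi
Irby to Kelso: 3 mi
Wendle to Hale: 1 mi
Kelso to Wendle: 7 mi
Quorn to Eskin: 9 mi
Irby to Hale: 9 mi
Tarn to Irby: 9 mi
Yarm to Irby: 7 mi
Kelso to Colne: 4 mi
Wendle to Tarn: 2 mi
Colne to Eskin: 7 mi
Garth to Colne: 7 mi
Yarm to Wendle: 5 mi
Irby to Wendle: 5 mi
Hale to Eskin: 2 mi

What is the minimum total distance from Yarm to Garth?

Enumerating some paths:
Yarm - Eskin - Hale - Wendle - Garth: 4+2+1+1 = 8
Yarm - Wendle - Garth: 5+1 = 6
The minimum is 6 mi via Yarm - Wendle - Garth.

6 mi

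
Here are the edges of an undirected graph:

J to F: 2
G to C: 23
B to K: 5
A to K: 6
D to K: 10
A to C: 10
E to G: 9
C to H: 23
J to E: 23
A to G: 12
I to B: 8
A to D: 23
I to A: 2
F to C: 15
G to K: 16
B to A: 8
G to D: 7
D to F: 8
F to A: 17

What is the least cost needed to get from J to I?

Candidate routes:
J–F–A–I: 2+17+2 = 21
J–F–D–K–A–I: 2+8+10+6+2 = 28
J–F–C–A–I: 2+15+10+2 = 29
Cheapest is J–F–A–I at 21.

21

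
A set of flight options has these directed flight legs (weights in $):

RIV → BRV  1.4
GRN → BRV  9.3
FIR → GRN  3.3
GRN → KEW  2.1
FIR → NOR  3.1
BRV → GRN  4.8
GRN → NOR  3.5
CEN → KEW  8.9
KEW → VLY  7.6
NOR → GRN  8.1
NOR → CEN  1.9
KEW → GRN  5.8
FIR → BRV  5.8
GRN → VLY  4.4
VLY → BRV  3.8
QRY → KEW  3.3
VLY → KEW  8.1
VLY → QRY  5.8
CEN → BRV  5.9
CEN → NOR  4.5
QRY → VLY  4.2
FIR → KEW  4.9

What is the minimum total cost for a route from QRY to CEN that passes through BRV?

Best QRY to BRV: QRY–VLY–BRV costing 8
Shortest BRV→CEN: BRV–GRN–NOR–CEN = 10.2
Total via BRV: 8 + 10.2 = $18.2.

$18.2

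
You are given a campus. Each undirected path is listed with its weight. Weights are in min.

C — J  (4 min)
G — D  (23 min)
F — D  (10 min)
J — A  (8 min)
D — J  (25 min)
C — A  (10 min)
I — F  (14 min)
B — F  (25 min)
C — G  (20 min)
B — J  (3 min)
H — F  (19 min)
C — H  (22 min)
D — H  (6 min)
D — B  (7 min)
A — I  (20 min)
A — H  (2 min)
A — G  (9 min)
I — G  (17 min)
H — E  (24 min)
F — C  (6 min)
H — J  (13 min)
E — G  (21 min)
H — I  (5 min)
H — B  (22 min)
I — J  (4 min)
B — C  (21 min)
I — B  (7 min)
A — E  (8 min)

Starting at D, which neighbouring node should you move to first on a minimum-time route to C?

Candidate routes:
D - H - A - C: 6+2+10 = 18
D - B - J - C: 7+3+4 = 14
D - F - C: 10+6 = 16
The minimum is 14 min via D - B - J - C.
So from D the first move is to B.

B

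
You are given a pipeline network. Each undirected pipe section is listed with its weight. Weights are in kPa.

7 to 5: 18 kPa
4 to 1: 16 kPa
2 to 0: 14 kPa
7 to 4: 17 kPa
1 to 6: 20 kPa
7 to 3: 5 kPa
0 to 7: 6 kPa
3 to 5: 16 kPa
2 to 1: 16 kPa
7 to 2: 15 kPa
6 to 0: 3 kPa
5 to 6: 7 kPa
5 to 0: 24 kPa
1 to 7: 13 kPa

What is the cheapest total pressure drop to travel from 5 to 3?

16 kPa

Running Dijkstra from 5:
5: 0
6: 7  (via 5)
0: 10  (via 6)
3: 16  (via 5)
Shortest route: 5–3 = 16 kPa.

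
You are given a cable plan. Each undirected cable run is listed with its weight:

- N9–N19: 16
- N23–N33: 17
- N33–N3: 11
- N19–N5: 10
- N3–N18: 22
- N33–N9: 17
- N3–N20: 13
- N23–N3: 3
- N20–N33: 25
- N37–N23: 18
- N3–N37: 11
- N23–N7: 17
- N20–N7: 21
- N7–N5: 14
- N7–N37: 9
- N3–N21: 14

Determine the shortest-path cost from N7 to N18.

42

Compare a few routes:
N7 → N37 → N23 → N3 → N18: 9+18+3+22 = 52
N7 → N37 → N3 → N18: 9+11+22 = 42
N7 → N20 → N3 → N18: 21+13+22 = 56
Cheapest is N7 → N37 → N3 → N18 at 42.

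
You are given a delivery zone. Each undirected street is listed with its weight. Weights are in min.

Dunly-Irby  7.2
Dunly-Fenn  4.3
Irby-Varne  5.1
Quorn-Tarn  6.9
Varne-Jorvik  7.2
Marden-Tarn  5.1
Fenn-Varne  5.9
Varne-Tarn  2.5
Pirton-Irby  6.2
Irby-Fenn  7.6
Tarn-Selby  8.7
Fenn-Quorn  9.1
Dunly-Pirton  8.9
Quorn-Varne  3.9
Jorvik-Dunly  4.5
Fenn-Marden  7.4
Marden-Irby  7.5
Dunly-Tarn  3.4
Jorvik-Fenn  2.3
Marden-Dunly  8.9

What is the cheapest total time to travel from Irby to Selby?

Settle nodes by increasing distance from Irby:
Irby: 0
Varne: 5.1  (via Irby)
Pirton: 6.2  (via Irby)
Dunly: 7.2  (via Irby)
Marden: 7.5  (via Irby)
Fenn: 7.6  (via Irby)
Tarn: 7.6  (via Varne)
Quorn: 9  (via Varne)
Jorvik: 9.9  (via Fenn)
Selby: 16.3  (via Tarn)
Shortest route: Irby–Varne–Tarn–Selby = 16.3 min.

16.3 min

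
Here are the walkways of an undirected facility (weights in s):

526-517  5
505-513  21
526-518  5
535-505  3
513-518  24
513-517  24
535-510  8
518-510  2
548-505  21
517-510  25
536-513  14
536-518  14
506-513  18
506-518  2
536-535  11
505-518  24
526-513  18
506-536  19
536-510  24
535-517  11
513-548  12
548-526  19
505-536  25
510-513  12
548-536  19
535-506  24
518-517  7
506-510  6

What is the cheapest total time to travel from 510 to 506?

Enumerating some paths:
510 - 518 - 506: 2+2 = 4
510 - 506: 6 = 6
The minimum is 4 s via 510 - 518 - 506.

4 s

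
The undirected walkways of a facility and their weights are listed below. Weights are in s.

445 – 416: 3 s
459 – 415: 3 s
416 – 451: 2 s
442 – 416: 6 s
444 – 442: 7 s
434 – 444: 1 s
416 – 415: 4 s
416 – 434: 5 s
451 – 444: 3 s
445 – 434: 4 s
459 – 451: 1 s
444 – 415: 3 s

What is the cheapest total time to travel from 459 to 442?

9 s

Shortest distances from 459:
459: 0
451: 1  (via 459)
416: 3  (via 451)
415: 3  (via 459)
444: 4  (via 451)
434: 5  (via 444)
445: 6  (via 416)
442: 9  (via 416)
Shortest route: 459–451–416–442 = 9 s.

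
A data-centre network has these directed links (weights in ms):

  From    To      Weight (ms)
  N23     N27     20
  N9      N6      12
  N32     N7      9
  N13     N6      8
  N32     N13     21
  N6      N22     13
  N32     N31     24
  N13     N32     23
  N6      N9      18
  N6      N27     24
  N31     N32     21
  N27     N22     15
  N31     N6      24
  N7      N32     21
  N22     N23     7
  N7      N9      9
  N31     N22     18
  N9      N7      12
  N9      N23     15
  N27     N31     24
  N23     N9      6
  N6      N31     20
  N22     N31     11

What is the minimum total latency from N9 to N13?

Shortest distances from N9:
N9: 0
N6: 12  (via N9)
N7: 12  (via N9)
N23: 15  (via N9)
N22: 25  (via N6)
N31: 32  (via N6)
N32: 33  (via N7)
N27: 35  (via N23)
N13: 54  (via N32)
Shortest route: N9 → N7 → N32 → N13 = 54 ms.

54 ms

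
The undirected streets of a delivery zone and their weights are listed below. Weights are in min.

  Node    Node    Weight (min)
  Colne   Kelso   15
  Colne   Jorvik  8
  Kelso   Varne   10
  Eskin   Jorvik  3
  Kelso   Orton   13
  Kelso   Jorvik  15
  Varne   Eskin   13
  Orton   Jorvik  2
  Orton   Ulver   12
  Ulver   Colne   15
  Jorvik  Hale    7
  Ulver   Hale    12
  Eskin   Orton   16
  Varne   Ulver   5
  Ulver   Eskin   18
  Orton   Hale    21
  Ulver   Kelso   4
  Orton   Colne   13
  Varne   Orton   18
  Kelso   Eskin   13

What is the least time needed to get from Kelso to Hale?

16 min

Compare a few routes:
Kelso–Ulver–Hale: 4+12 = 16
Kelso–Orton–Jorvik–Hale: 13+2+7 = 22
The minimum is 16 min via Kelso–Ulver–Hale.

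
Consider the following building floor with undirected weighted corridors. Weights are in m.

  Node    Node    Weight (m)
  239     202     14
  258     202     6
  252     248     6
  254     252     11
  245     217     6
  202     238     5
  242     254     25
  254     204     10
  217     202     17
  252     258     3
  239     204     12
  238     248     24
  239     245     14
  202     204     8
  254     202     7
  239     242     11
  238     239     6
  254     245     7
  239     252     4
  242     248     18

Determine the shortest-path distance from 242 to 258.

Candidate routes:
242 - 248 - 252 - 258: 18+6+3 = 27
242 - 239 - 252 - 258: 11+4+3 = 18
Cheapest is 242 - 239 - 252 - 258 at 18 m.

18 m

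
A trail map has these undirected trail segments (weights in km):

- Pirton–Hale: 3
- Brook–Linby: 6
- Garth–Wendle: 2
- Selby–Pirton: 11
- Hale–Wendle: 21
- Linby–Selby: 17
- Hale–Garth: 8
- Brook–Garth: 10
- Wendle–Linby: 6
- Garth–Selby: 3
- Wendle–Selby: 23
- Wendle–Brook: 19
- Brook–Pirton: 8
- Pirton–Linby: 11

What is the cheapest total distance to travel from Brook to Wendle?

Shortest distances from Brook:
Brook: 0
Linby: 6  (via Brook)
Pirton: 8  (via Brook)
Garth: 10  (via Brook)
Hale: 11  (via Pirton)
Wendle: 12  (via Linby)
Shortest route: Brook → Linby → Wendle = 12 km.

12 km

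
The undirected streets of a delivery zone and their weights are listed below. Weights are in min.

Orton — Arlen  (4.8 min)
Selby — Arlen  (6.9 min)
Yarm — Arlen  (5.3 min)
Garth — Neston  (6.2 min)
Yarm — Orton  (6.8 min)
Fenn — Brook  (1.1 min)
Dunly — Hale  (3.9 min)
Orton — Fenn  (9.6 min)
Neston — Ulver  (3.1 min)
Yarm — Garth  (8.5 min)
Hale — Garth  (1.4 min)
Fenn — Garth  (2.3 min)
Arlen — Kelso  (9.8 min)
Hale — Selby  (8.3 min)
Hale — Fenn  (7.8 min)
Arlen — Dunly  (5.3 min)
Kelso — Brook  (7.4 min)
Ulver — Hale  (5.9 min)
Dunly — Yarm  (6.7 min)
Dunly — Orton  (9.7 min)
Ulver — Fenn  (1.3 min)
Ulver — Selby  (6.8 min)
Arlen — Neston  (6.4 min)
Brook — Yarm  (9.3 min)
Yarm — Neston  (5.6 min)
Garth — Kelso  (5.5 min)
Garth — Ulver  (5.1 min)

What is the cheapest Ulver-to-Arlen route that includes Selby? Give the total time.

Best Ulver to Selby: Ulver–Selby costing 6.8
Best Selby to Arlen: Selby–Arlen costing 6.9
Total via Selby: 6.8 + 6.9 = 13.7 min.

13.7 min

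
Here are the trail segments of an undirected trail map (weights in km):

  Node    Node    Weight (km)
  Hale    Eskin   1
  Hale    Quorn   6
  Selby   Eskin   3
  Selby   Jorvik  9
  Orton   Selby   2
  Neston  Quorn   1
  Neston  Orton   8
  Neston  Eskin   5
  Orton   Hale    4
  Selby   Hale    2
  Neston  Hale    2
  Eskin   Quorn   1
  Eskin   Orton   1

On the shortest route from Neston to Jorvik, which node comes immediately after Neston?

Candidate routes:
Neston - Quorn - Eskin - Selby - Jorvik: 1+1+3+9 = 14
Neston - Hale - Selby - Jorvik: 2+2+9 = 13
Neston - Quorn - Eskin - Orton - Selby - Jorvik: 1+1+1+2+9 = 14
Cheapest is Neston - Hale - Selby - Jorvik at 13 km.
So from Neston the first move is to Hale.

Hale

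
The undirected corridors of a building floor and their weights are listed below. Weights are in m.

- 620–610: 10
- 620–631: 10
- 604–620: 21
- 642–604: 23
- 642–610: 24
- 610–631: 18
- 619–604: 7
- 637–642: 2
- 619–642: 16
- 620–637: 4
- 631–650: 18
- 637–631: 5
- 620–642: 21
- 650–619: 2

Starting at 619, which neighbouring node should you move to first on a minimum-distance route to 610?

Candidate routes:
619 - 650 - 631 - 610: 2+18+18 = 38
619 - 604 - 620 - 610: 7+21+10 = 38
619 - 650 - 631 - 637 - 620 - 610: 2+18+5+4+10 = 39
619 - 642 - 637 - 620 - 610: 16+2+4+10 = 32
The minimum is 32 m via 619 - 642 - 637 - 620 - 610.
So from 619 the first move is to 642.

642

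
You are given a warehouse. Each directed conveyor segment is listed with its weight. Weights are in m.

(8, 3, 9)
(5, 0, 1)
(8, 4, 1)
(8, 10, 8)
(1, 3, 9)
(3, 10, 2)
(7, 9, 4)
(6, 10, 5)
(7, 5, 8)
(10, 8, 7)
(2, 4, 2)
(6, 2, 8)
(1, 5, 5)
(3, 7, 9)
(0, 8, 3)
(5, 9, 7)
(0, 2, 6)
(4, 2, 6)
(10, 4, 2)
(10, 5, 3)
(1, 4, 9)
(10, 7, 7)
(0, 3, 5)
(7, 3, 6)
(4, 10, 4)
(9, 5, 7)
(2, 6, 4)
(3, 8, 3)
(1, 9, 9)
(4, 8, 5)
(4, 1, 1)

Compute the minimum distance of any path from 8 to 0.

Settle nodes by increasing distance from 8:
8: 0
4: 1  (via 8)
1: 2  (via 4)
10: 5  (via 4)
2: 7  (via 4)
5: 7  (via 1)
0: 8  (via 5)
Shortest route: 8–4–1–5–0 = 8 m.

8 m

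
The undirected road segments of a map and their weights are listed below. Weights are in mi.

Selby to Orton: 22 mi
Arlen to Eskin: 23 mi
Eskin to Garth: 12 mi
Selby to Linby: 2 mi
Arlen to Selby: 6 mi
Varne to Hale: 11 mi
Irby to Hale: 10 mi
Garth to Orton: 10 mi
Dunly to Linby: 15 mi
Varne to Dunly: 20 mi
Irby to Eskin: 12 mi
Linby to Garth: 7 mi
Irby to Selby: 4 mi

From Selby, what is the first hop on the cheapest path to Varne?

Irby

Enumerating some paths:
Selby–Linby–Dunly–Varne: 2+15+20 = 37
Selby–Irby–Hale–Varne: 4+10+11 = 25
Cheapest is Selby–Irby–Hale–Varne at 25 mi.
So from Selby the first move is to Irby.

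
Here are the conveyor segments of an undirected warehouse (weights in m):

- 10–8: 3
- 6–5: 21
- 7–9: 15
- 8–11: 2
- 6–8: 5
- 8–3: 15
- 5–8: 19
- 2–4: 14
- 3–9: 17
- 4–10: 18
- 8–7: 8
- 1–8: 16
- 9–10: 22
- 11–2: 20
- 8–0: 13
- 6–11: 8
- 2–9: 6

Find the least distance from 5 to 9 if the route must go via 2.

Best 5 to 2: 5–8–11–2 costing 41
Shortest 2→9: 2–9 = 6
Total via 2: 41 + 6 = 47 m.

47 m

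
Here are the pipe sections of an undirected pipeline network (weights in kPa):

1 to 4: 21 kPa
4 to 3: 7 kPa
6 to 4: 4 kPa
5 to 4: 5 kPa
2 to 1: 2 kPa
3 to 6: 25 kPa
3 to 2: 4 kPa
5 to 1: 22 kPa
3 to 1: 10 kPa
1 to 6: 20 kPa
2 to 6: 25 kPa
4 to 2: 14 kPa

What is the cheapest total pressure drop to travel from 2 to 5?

Compare a few routes:
2 - 3 - 4 - 5: 4+7+5 = 16
2 - 4 - 5: 14+5 = 19
2 - 1 - 5: 2+22 = 24
2 - 1 - 3 - 4 - 5: 2+10+7+5 = 24
The minimum is 16 kPa via 2 - 3 - 4 - 5.

16 kPa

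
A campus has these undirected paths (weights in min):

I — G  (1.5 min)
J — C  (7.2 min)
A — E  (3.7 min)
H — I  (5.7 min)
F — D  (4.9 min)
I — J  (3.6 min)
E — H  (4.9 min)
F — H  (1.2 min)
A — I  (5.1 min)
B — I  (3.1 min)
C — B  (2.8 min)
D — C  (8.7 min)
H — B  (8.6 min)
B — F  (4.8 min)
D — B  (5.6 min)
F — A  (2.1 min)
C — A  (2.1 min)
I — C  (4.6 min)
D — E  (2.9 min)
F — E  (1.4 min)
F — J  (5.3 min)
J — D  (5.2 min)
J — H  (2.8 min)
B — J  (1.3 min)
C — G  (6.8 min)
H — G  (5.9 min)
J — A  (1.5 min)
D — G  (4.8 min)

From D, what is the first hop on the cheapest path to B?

B

Candidate routes:
D → E → F → A → J → B: 2.9+1.4+2.1+1.5+1.3 = 9.2
D → B: 5.6 = 5.6
D → J → B: 5.2+1.3 = 6.5
D → E → F → B: 2.9+1.4+4.8 = 9.1
Cheapest is D → B at 5.6 min.
So from D the first move is to B.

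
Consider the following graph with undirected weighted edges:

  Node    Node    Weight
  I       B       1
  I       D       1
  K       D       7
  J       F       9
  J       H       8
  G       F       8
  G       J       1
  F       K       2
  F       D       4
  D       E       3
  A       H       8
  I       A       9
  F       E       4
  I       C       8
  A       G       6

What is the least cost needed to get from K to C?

Candidate routes:
K - D - I - C: 7+1+8 = 16
K - F - D - I - C: 2+4+1+8 = 15
The minimum is 15 via K - F - D - I - C.

15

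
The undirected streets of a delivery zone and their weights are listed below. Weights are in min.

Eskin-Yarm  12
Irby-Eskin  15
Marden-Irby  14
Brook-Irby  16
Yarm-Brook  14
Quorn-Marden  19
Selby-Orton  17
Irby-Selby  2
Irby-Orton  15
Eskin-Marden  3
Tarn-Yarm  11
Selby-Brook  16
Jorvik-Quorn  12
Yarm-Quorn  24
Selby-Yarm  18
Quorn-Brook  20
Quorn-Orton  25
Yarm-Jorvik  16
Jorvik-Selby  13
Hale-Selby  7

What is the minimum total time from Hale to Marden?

Candidate routes:
Hale–Selby–Yarm–Eskin–Marden: 7+18+12+3 = 40
Hale–Selby–Irby–Marden: 7+2+14 = 23
Hale–Selby–Irby–Eskin–Marden: 7+2+15+3 = 27
Cheapest is Hale–Selby–Irby–Marden at 23 min.

23 min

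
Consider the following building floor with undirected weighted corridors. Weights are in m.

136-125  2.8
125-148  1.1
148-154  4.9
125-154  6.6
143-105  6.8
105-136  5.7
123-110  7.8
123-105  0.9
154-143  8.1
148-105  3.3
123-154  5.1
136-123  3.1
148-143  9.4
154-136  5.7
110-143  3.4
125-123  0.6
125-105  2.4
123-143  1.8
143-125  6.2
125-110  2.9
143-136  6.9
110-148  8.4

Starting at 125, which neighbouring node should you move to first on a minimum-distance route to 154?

123

Compare a few routes:
125 - 105 - 123 - 154: 2.4+0.9+5.1 = 8.4
125 - 123 - 154: 0.6+5.1 = 5.7
125 - 154: 6.6 = 6.6
125 - 148 - 154: 1.1+4.9 = 6
Cheapest is 125 - 123 - 154 at 5.7 m.
So from 125 the first move is to 123.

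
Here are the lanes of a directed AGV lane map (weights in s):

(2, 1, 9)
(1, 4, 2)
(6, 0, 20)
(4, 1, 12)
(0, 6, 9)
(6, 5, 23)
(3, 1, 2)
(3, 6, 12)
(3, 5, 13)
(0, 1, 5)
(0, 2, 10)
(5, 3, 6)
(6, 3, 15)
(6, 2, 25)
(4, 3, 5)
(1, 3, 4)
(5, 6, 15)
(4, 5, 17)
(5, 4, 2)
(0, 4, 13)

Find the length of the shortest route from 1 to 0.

Compare a few routes:
1 → 3 → 6 → 0: 4+12+20 = 36
1 → 4 → 3 → 6 → 0: 2+5+12+20 = 39
The minimum is 36 s via 1 → 3 → 6 → 0.

36 s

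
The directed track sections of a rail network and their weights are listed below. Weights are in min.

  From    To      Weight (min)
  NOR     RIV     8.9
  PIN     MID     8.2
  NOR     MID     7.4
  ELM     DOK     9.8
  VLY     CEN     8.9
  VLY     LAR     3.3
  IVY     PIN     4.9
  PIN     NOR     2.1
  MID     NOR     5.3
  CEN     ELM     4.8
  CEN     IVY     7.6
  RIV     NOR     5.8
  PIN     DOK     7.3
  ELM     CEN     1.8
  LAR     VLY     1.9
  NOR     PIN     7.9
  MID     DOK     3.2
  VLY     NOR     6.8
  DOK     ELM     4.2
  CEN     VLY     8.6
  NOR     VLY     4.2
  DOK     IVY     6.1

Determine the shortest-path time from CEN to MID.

Compare a few routes:
CEN → IVY → PIN → NOR → MID: 7.6+4.9+2.1+7.4 = 22
CEN → IVY → PIN → MID: 7.6+4.9+8.2 = 20.7
The minimum is 20.7 min via CEN → IVY → PIN → MID.

20.7 min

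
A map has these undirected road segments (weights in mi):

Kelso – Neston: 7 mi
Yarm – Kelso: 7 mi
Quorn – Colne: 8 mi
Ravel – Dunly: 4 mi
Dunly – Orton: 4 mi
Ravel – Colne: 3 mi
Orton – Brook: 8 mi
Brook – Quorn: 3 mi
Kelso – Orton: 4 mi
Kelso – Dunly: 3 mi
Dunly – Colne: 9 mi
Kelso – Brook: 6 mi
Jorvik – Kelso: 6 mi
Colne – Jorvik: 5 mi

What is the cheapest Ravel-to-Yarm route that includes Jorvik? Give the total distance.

Best Ravel to Jorvik: Ravel–Colne–Jorvik costing 8
Shortest Jorvik→Yarm: Jorvik–Kelso–Yarm = 13
Total via Jorvik: 8 + 13 = 21 mi.

21 mi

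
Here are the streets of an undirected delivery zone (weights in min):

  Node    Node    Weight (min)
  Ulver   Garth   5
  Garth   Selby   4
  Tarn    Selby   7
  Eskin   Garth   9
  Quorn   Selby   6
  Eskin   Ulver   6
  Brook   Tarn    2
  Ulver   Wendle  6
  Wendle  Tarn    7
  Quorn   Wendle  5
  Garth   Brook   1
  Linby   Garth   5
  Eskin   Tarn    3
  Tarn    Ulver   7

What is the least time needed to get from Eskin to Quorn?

15 min

Candidate routes:
Eskin–Tarn–Wendle–Quorn: 3+7+5 = 15
Eskin–Tarn–Selby–Quorn: 3+7+6 = 16
The minimum is 15 min via Eskin–Tarn–Wendle–Quorn.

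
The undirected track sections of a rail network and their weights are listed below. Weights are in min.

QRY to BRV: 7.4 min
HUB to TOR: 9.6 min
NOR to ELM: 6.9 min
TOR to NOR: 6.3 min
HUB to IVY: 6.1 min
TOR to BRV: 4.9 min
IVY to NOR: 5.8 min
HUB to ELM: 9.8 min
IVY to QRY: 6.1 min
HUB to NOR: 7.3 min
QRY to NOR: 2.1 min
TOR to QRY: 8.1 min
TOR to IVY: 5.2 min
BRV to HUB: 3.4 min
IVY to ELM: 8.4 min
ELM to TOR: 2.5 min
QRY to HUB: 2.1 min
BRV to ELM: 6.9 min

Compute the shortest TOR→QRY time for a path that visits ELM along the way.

11.5 min

Best TOR to ELM: TOR–ELM costing 2.5
Best ELM to QRY: ELM–NOR–QRY costing 9
Total via ELM: 2.5 + 9 = 11.5 min.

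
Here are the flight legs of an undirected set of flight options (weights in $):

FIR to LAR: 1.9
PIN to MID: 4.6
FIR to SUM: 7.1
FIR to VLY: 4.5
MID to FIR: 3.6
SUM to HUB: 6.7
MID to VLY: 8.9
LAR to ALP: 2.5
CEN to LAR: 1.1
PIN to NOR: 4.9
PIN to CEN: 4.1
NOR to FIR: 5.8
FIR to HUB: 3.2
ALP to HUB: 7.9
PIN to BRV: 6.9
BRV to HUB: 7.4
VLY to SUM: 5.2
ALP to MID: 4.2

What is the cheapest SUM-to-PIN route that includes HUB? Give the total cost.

Shortest SUM→HUB: SUM–HUB = 6.7
Shortest HUB→PIN: HUB–FIR–LAR–CEN–PIN = 10.3
Total via HUB: 6.7 + 10.3 = $17.

$17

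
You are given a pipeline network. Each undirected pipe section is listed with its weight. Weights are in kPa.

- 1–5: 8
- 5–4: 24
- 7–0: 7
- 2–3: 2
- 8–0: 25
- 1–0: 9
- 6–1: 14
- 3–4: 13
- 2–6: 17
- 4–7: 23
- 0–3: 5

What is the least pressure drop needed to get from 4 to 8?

43 kPa

Running Dijkstra from 4:
4: 0
3: 13  (via 4)
2: 15  (via 3)
0: 18  (via 3)
7: 23  (via 4)
5: 24  (via 4)
1: 27  (via 0)
6: 32  (via 2)
8: 43  (via 0)
Shortest route: 4–3–0–8 = 43 kPa.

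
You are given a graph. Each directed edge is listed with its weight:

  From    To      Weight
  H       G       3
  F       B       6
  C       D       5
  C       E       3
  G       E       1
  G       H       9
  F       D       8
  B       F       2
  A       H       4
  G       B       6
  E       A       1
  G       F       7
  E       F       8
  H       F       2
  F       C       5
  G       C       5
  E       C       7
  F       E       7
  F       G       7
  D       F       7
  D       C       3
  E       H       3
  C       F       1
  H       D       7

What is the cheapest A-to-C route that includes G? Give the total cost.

12

Shortest A→G: A → H → G = 7
Shortest G→C: G → C = 5
Total via G: 7 + 5 = 12.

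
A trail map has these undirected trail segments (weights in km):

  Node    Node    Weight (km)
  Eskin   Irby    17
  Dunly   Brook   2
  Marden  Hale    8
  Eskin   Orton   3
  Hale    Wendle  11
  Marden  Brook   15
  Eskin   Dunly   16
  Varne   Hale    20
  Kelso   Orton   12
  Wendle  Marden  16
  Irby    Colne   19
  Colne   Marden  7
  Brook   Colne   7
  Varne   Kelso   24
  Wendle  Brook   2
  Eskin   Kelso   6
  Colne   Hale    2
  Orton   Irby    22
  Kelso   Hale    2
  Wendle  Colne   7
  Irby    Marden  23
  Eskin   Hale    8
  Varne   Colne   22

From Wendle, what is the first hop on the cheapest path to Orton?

Colne

Enumerating some paths:
Wendle → Brook → Colne → Hale → Eskin → Orton: 2+7+2+8+3 = 22
Wendle → Colne → Hale → Eskin → Orton: 7+2+8+3 = 20
Wendle → Hale → Eskin → Orton: 11+8+3 = 22
Wendle → Brook → Colne → Hale → Kelso → Eskin → Orton: 2+7+2+2+6+3 = 22
The minimum is 20 km via Wendle → Colne → Hale → Eskin → Orton.
So from Wendle the first move is to Colne.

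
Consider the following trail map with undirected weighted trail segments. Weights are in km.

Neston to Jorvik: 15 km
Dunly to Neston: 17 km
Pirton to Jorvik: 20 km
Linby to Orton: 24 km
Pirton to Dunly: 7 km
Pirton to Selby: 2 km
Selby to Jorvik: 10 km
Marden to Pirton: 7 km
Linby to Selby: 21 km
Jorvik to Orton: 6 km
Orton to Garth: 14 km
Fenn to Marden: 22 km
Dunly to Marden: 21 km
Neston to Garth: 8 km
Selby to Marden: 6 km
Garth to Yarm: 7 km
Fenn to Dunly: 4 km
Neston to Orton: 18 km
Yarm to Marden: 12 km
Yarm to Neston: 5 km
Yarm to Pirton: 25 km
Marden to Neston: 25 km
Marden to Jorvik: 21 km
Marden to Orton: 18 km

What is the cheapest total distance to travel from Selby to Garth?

25 km

Settle nodes by increasing distance from Selby:
Selby: 0
Pirton: 2  (via Selby)
Marden: 6  (via Selby)
Dunly: 9  (via Pirton)
Jorvik: 10  (via Selby)
Fenn: 13  (via Dunly)
Orton: 16  (via Jorvik)
Yarm: 18  (via Marden)
Linby: 21  (via Selby)
Neston: 23  (via Yarm)
Garth: 25  (via Yarm)
Shortest route: Selby–Marden–Yarm–Garth = 25 km.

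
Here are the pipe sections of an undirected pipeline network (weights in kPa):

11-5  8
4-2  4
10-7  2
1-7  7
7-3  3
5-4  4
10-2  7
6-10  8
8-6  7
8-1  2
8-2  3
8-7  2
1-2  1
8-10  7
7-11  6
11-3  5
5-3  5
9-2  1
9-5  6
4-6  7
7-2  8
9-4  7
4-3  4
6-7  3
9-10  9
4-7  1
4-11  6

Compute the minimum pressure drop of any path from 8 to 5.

7 kPa

Settle nodes by increasing distance from 8:
8: 0
1: 2  (via 8)
7: 2  (via 8)
2: 3  (via 8)
4: 3  (via 7)
9: 4  (via 2)
10: 4  (via 7)
3: 5  (via 7)
6: 5  (via 7)
5: 7  (via 4)
Shortest route: 8–7–4–5 = 7 kPa.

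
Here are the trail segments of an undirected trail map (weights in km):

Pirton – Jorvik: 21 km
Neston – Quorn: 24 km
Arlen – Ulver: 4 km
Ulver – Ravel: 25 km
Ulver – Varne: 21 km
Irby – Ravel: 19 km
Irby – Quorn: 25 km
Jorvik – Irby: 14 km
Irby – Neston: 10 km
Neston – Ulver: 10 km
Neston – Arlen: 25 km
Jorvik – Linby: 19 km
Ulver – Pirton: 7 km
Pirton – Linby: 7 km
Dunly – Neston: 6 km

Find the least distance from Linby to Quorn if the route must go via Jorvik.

Shortest Linby→Jorvik: Linby → Jorvik = 19
Best Jorvik to Quorn: Jorvik → Irby → Quorn costing 39
Total via Jorvik: 19 + 39 = 58 km.

58 km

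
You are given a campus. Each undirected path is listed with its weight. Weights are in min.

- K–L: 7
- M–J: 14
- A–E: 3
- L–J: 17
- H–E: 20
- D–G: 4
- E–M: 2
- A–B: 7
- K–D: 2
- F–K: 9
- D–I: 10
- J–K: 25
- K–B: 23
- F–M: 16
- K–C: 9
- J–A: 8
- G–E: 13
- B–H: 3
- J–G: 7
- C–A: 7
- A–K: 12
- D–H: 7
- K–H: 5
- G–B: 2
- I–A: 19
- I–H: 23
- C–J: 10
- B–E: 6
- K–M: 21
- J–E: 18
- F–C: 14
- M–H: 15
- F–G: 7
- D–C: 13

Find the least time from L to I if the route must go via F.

Best L to F: L → K → F costing 16
Shortest F→I: F → G → D → I = 21
Total via F: 16 + 21 = 37 min.

37 min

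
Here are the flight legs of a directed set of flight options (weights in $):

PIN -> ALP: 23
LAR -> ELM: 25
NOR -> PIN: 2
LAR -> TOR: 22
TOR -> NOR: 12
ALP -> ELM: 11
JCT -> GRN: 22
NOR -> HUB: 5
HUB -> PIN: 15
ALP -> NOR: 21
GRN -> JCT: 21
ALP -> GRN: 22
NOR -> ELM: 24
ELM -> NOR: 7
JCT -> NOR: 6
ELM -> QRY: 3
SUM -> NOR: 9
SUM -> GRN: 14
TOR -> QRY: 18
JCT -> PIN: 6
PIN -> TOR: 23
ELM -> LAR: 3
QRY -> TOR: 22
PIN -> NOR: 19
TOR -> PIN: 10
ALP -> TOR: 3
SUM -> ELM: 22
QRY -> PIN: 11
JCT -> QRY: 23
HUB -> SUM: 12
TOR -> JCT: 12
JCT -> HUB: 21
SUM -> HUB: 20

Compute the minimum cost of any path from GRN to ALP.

Enumerating some paths:
GRN → JCT → NOR → PIN → ALP: 21+6+2+23 = 52
GRN → JCT → NOR → HUB → PIN → ALP: 21+6+5+15+23 = 70
GRN → JCT → PIN → ALP: 21+6+23 = 50
The minimum is $50 via GRN → JCT → PIN → ALP.

$50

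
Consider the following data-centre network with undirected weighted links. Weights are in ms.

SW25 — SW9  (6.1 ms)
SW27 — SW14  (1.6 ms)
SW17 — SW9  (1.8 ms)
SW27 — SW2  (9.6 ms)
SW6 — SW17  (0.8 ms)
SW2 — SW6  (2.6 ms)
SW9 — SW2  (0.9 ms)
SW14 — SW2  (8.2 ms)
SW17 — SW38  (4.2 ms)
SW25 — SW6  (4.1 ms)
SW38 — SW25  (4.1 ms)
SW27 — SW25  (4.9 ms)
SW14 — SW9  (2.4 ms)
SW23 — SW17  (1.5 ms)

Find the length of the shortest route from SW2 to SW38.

6.9 ms

Settle nodes by increasing distance from SW2:
SW2: 0
SW9: 0.9  (via SW2)
SW6: 2.6  (via SW2)
SW17: 2.7  (via SW9)
SW14: 3.3  (via SW9)
SW23: 4.2  (via SW17)
SW27: 4.9  (via SW14)
SW25: 6.7  (via SW6)
SW38: 6.9  (via SW17)
Shortest route: SW2–SW9–SW17–SW38 = 6.9 ms.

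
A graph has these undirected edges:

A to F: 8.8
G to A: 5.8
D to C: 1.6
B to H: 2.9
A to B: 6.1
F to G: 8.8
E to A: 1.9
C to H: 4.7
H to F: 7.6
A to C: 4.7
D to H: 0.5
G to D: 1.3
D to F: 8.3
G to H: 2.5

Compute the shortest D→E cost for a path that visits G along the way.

9

Best D to G: D → G costing 1.3
Shortest G→E: G → A → E = 7.7
Total via G: 1.3 + 7.7 = 9.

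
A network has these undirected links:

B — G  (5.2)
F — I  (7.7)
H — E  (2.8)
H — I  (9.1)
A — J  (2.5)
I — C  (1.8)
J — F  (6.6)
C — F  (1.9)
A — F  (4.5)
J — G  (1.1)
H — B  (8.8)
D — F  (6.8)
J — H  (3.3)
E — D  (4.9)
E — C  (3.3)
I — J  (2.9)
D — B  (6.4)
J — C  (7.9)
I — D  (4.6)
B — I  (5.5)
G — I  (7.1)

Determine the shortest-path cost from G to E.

7.2

Candidate routes:
G - J - I - C - E: 1.1+2.9+1.8+3.3 = 9.1
G - J - H - E: 1.1+3.3+2.8 = 7.2
G - I - C - E: 7.1+1.8+3.3 = 12.2
Cheapest is G - J - H - E at 7.2.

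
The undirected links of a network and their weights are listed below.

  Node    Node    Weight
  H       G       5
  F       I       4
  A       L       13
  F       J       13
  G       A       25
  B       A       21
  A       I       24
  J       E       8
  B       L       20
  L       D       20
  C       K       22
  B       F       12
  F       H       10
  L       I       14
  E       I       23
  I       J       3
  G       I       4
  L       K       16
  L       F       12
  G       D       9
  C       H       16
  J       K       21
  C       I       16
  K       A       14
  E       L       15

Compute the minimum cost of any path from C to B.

32

Compare a few routes:
C → I → F → B: 16+4+12 = 32
C → H → F → B: 16+10+12 = 38
Cheapest is C → I → F → B at 32.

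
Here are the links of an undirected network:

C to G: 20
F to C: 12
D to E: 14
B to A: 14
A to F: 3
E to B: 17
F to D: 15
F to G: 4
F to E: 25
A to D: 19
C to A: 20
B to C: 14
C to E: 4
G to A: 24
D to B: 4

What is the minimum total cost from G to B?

21

Enumerating some paths:
G → F → C → B: 4+12+14 = 30
G → F → A → B: 4+3+14 = 21
G → F → D → B: 4+15+4 = 23
Cheapest is G → F → A → B at 21.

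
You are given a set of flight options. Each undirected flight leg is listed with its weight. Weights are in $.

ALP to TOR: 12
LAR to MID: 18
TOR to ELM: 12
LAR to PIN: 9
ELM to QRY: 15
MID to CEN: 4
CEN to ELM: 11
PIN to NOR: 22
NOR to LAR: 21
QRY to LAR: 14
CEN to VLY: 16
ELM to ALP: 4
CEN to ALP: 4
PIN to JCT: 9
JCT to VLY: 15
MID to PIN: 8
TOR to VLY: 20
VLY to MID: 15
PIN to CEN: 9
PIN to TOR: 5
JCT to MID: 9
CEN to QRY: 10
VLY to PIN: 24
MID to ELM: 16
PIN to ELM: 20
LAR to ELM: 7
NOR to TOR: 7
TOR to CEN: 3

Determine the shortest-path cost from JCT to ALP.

Compare a few routes:
JCT → MID → CEN → ALP: 9+4+4 = 17
JCT → PIN → TOR → CEN → ALP: 9+5+3+4 = 21
Cheapest is JCT → MID → CEN → ALP at $17.

$17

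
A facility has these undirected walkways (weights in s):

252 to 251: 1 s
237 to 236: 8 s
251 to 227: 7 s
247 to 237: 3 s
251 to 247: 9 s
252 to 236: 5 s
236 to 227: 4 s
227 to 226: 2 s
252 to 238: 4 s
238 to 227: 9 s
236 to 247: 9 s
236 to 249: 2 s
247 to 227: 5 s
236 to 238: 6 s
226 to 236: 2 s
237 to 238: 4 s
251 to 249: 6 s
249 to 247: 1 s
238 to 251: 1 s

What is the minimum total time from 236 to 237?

6 s

Shortest distances from 236:
236: 0
226: 2  (via 236)
249: 2  (via 236)
247: 3  (via 249)
227: 4  (via 236)
252: 5  (via 236)
238: 6  (via 236)
237: 6  (via 247)
Shortest route: 236 → 249 → 247 → 237 = 6 s.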